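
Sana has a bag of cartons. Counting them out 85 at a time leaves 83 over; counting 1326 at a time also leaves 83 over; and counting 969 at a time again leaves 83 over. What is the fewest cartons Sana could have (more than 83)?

N − 83 must be a common multiple of 85, 1326, and 969.
85 = 5 × 17
1326 = 2 × 3 × 13 × 17
969 = 3 × 17 × 19
LCM(85, 1326, 969) = 2 × 3 × 5 × 13 × 17 × 19 = 125970.
Smallest N > 83 is LCM + 83 = 125970 + 83 = 126053.

126053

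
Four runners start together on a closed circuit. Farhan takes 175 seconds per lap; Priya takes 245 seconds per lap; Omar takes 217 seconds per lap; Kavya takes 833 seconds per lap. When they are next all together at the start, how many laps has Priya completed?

2635 laps

All finish a whole number of cycles simultaneously at t = LCM of the periods.
175 = 5^2 × 7
245 = 5 × 7^2
217 = 7 × 31
833 = 7^2 × 17
LCM(175, 245, 217, 833) = 5^2 × 7^2 × 17 × 31 = 645575.
Laps for period 245: 645575 / 245 = 2635.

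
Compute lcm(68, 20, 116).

68 = 2^2 × 17
20 = 2^2 × 5
116 = 2^2 × 29
LCM(68, 20, 116) = 2^2 × 5 × 17 × 29 = 9860.

9860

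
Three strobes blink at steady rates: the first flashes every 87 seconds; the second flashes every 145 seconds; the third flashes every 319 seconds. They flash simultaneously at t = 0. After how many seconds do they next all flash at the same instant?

4785 seconds

We need the least common multiple of the intervals.
87 = 3 × 29
145 = 5 × 29
319 = 11 × 29
LCM(87, 145, 319) = 3 × 5 × 11 × 29 = 4785.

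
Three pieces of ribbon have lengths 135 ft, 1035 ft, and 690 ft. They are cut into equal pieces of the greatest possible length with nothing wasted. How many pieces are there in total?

Piece length = gcd(135, 1035, 690).
135 = 3^3 × 5
1035 = 3^2 × 5 × 23
690 = 2 × 3 × 5 × 23
gcd(135, 1035, 690) = 3 × 5 = 15.
Total pieces = 135/15 + 1035/15 + 690/15 = 9 + 69 + 46 = 124.

124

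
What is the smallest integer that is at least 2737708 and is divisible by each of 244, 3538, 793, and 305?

The integer must be a common multiple of 244, 3538, 793, and 305, so a multiple of their LCM.
244 = 2^2 × 61
3538 = 2 × 29 × 61
793 = 13 × 61
305 = 5 × 61
LCM(244, 3538, 793, 305) = 2^2 × 5 × 13 × 29 × 61 = 459940.
Smallest multiple of 459940 that is ≥ 2737708: ⌈2737708/459940⌉ × 459940 = 6 × 459940 = 2759640.

2759640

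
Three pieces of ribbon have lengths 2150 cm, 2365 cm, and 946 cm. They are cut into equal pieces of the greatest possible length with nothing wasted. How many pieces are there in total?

127

Piece length = gcd(2150, 2365, 946).
2150 = 2 × 5^2 × 43
2365 = 5 × 11 × 43
946 = 2 × 11 × 43
gcd(2150, 2365, 946) = 43.
Total pieces = 2150/43 + 2365/43 + 946/43 = 50 + 55 + 22 = 127.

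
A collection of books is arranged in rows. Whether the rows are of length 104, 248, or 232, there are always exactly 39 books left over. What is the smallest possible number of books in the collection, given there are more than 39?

93535

N − 39 must be a common multiple of 104, 248, and 232.
104 = 2^3 × 13
248 = 2^3 × 31
232 = 2^3 × 29
LCM(104, 248, 232) = 2^3 × 13 × 29 × 31 = 93496.
Smallest N > 39 is LCM + 39 = 93496 + 39 = 93535.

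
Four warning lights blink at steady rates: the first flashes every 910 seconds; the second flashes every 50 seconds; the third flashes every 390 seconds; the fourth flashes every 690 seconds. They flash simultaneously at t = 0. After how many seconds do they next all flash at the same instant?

313950 seconds

They coincide at every common multiple of the periods; the first is the LCM.
910 = 2 × 5 × 7 × 13
50 = 2 × 5^2
390 = 2 × 3 × 5 × 13
690 = 2 × 3 × 5 × 23
LCM(910, 50, 390, 690) = 2 × 3 × 5^2 × 7 × 13 × 23 = 313950.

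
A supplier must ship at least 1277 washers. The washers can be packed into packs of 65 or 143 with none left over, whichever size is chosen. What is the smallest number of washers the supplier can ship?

1430

The number of washers must be a common multiple of 65 and 143, so a multiple of their LCM.
65 = 5 × 13
143 = 11 × 13
LCM(65, 143) = 5 × 11 × 13 = 715.
Smallest multiple of 715 that is ≥ 1277: ⌈1277/715⌉ × 715 = 2 × 715 = 1430.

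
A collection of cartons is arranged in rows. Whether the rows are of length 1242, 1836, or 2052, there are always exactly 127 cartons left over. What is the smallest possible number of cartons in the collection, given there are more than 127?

N − 127 must be a common multiple of 1242, 1836, and 2052.
1242 = 2 × 3^3 × 23
1836 = 2^2 × 3^3 × 17
2052 = 2^2 × 3^3 × 19
LCM(1242, 1836, 2052) = 2^2 × 3^3 × 17 × 19 × 23 = 802332.
Smallest N > 127 is LCM + 127 = 802332 + 127 = 802459.

802459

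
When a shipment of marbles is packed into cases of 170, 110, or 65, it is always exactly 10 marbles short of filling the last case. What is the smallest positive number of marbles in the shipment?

Being 10 short of a full case of size k means N ≡ −10 (mod k), i.e. N + 10 is a multiple of each size.
170 = 2 × 5 × 17
110 = 2 × 5 × 11
65 = 5 × 13
LCM(170, 110, 65) = 2 × 5 × 11 × 13 × 17 = 24310.
Smallest positive N is 24310 − 10 = 24300.

24300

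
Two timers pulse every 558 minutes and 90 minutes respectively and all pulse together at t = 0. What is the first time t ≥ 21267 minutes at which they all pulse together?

22320 minutes

Joint pulses occur at multiples of LCM(558, 90).
558 = 2 × 3^2 × 31
90 = 2 × 3^2 × 5
LCM(558, 90) = 2 × 3^2 × 5 × 31 = 2790.
Smallest multiple of 2790 that is ≥ 21267: ⌈21267/2790⌉ × 2790 = 8 × 2790 = 22320.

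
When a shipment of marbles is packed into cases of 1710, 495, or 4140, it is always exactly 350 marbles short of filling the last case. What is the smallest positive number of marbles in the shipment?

Being 350 short of a full case of size k means N ≡ −350 (mod k), i.e. N + 350 is a multiple of each size.
1710 = 2 × 3^2 × 5 × 19
495 = 3^2 × 5 × 11
4140 = 2^2 × 3^2 × 5 × 23
LCM(1710, 495, 4140) = 2^2 × 3^2 × 5 × 11 × 19 × 23 = 865260.
Smallest positive N is 865260 − 350 = 864910.

864910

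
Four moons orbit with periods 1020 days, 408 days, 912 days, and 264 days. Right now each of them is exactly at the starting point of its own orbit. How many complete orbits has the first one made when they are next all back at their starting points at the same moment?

836 orbits

The first common completion time is the LCM of the periods.
1020 = 2^2 × 3 × 5 × 17
408 = 2^3 × 3 × 17
912 = 2^4 × 3 × 19
264 = 2^3 × 3 × 11
LCM(1020, 408, 912, 264) = 2^4 × 3 × 5 × 11 × 17 × 19 = 852720.
Orbits for period 1020: 852720 / 1020 = 836.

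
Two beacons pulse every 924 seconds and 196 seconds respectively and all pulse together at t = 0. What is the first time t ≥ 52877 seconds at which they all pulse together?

58212 seconds

Joint pulses occur at multiples of LCM(924, 196).
924 = 2^2 × 3 × 7 × 11
196 = 2^2 × 7^2
LCM(924, 196) = 2^2 × 3 × 7^2 × 11 = 6468.
Smallest multiple of 6468 that is ≥ 52877: ⌈52877/6468⌉ × 6468 = 9 × 6468 = 58212.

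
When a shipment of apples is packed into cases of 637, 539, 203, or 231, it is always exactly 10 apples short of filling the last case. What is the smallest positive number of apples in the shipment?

609599

Being 10 short of a full case of size k means N ≡ −10 (mod k), i.e. N + 10 is a multiple of each size.
637 = 7^2 × 13
539 = 7^2 × 11
203 = 7 × 29
231 = 3 × 7 × 11
LCM(637, 539, 203, 231) = 3 × 7^2 × 11 × 13 × 29 = 609609.
Smallest positive N is 609609 − 10 = 609599.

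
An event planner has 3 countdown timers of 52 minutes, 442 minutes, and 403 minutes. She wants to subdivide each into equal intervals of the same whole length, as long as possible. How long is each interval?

The interval must divide each timer length; the longest such is the gcd.
52 = 2^2 × 13
442 = 2 × 13 × 17
403 = 13 × 31
gcd(52, 442, 403) = 13.

13 minutes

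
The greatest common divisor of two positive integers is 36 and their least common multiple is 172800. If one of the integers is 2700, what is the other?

2304

For two integers, gcd × lcm = product, so the other is (36 × 172800) / 2700 = 6220800 / 2700 = 2304.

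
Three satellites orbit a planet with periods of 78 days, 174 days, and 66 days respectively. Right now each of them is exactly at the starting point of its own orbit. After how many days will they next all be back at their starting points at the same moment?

24882 days

We need the least common multiple of the intervals.
78 = 2 × 3 × 13
174 = 2 × 3 × 29
66 = 2 × 3 × 11
LCM(78, 174, 66) = 2 × 3 × 11 × 13 × 29 = 24882.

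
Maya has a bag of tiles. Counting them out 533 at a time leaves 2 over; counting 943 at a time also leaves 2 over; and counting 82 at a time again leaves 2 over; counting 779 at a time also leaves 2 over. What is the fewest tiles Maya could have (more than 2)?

N − 2 must be a common multiple of 533, 943, 82, and 779.
533 = 13 × 41
943 = 23 × 41
82 = 2 × 41
779 = 19 × 41
LCM(533, 943, 82, 779) = 2 × 13 × 19 × 23 × 41 = 465842.
Smallest N > 2 is LCM + 2 = 465842 + 2 = 465844.

465844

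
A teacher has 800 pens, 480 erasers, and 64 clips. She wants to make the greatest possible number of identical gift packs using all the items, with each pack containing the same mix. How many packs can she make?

32 packs

The pack count must divide each quantity, so the greatest is gcd(800, 480, 64).
800 = 2^5 × 5^2
480 = 2^5 × 3 × 5
64 = 2^6
gcd(800, 480, 64) = 2^5 = 32.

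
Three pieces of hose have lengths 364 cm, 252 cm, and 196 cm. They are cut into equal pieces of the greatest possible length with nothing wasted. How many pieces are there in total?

29

Piece length = gcd(364, 252, 196).
364 = 2^2 × 7 × 13
252 = 2^2 × 3^2 × 7
196 = 2^2 × 7^2
gcd(364, 252, 196) = 2^2 × 7 = 28.
Total pieces = 364/28 + 252/28 + 196/28 = 13 + 9 + 7 = 29.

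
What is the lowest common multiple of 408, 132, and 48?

408 = 2^3 × 3 × 17
132 = 2^2 × 3 × 11
48 = 2^4 × 3
LCM(408, 132, 48) = 2^4 × 3 × 11 × 17 = 8976.

8976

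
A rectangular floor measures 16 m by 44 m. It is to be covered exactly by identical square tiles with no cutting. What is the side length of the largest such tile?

4 m

The tile side must divide both 16 and 44, so the largest is their gcd.
16 = 2^4
44 = 2^2 × 11
gcd(16, 44) = 2^2 = 4.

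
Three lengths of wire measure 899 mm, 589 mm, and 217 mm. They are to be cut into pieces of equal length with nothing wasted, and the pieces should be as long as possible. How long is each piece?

31 mm

Each piece length must divide every original length, so the longest possible is gcd(899, 589, 217).
899 = 29 × 31
589 = 19 × 31
217 = 7 × 31
gcd(899, 589, 217) = 31.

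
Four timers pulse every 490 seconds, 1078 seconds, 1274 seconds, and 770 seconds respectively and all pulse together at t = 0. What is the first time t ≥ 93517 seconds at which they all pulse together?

140140 seconds

Joint pulses occur at multiples of LCM(490, 1078, 1274, 770).
490 = 2 × 5 × 7^2
1078 = 2 × 7^2 × 11
1274 = 2 × 7^2 × 13
770 = 2 × 5 × 7 × 11
LCM(490, 1078, 1274, 770) = 2 × 5 × 7^2 × 11 × 13 = 70070.
Smallest multiple of 70070 that is ≥ 93517: ⌈93517/70070⌉ × 70070 = 2 × 70070 = 140140.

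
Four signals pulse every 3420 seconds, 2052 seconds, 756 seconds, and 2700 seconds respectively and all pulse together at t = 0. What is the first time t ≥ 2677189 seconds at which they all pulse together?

2872800 seconds

Joint pulses occur at multiples of LCM(3420, 2052, 756, 2700).
3420 = 2^2 × 3^2 × 5 × 19
2052 = 2^2 × 3^3 × 19
756 = 2^2 × 3^3 × 7
2700 = 2^2 × 3^3 × 5^2
LCM(3420, 2052, 756, 2700) = 2^2 × 3^3 × 5^2 × 7 × 19 = 359100.
Smallest multiple of 359100 that is ≥ 2677189: ⌈2677189/359100⌉ × 359100 = 8 × 359100 = 2872800.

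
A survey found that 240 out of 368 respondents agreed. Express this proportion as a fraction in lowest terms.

15/23

240 = 2^4 × 3 × 5
368 = 2^4 × 23
gcd(240, 368) = 2^4 = 16.
Divide numerator and denominator by 16: 240/368 = 15/23.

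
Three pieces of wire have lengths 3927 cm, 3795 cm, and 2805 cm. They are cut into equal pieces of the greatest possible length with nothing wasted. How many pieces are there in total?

319

Piece length = gcd(3927, 3795, 2805).
3927 = 3 × 7 × 11 × 17
3795 = 3 × 5 × 11 × 23
2805 = 3 × 5 × 11 × 17
gcd(3927, 3795, 2805) = 3 × 11 = 33.
Total pieces = 3927/33 + 3795/33 + 2805/33 = 119 + 115 + 85 = 319.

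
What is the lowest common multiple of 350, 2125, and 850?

350 = 2 × 5^2 × 7
2125 = 5^3 × 17
850 = 2 × 5^2 × 17
LCM(350, 2125, 850) = 2 × 5^3 × 7 × 17 = 29750.

29750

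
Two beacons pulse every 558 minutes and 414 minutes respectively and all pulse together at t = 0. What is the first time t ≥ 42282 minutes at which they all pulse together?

Joint pulses occur at multiples of LCM(558, 414).
558 = 2 × 3^2 × 31
414 = 2 × 3^2 × 23
LCM(558, 414) = 2 × 3^2 × 23 × 31 = 12834.
Smallest multiple of 12834 that is ≥ 42282: ⌈42282/12834⌉ × 12834 = 4 × 12834 = 51336.

51336 minutes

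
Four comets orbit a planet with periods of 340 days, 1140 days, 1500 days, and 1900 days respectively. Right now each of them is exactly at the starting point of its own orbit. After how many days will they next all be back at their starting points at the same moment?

The first simultaneous occurrence is after LCM of the individual periods.
340 = 2^2 × 5 × 17
1140 = 2^2 × 3 × 5 × 19
1500 = 2^2 × 3 × 5^3
1900 = 2^2 × 5^2 × 19
LCM(340, 1140, 1500, 1900) = 2^2 × 3 × 5^3 × 17 × 19 = 484500.

484500 days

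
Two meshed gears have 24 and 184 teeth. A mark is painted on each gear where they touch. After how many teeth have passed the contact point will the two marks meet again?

We need the least common multiple of the intervals.
24 = 2^3 × 3
184 = 2^3 × 23
LCM(24, 184) = 2^3 × 3 × 23 = 552.

552 teeth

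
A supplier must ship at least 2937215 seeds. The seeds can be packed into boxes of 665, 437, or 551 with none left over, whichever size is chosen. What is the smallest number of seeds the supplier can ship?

The number of seeds must be a common multiple of 665, 437, and 551, so a multiple of their LCM.
665 = 5 × 7 × 19
437 = 19 × 23
551 = 19 × 29
LCM(665, 437, 551) = 5 × 7 × 19 × 23 × 29 = 443555.
Smallest multiple of 443555 that is ≥ 2937215: ⌈2937215/443555⌉ × 443555 = 7 × 443555 = 3104885.

3104885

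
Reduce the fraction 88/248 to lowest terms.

88 = 2^3 × 11
248 = 2^3 × 31
gcd(88, 248) = 2^3 = 8.
Divide numerator and denominator by 8: 88/248 = 11/31.

11/31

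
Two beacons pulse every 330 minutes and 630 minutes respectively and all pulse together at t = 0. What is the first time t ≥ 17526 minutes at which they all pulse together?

Joint pulses occur at multiples of LCM(330, 630).
330 = 2 × 3 × 5 × 11
630 = 2 × 3^2 × 5 × 7
LCM(330, 630) = 2 × 3^2 × 5 × 7 × 11 = 6930.
Smallest multiple of 6930 that is ≥ 17526: ⌈17526/6930⌉ × 6930 = 3 × 6930 = 20790.

20790 minutes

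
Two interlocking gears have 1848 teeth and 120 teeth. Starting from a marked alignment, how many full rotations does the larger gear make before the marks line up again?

All finish a whole number of cycles simultaneously at t = LCM of the periods.
1848 = 2^3 × 3 × 7 × 11
120 = 2^3 × 3 × 5
LCM(1848, 120) = 2^3 × 3 × 5 × 7 × 11 = 9240.
Rotations for period 1848: 9240 / 1848 = 5.

5 rotations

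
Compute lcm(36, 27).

36 = 2^2 × 3^2
27 = 3^3
LCM(36, 27) = 2^2 × 3^3 = 108.

108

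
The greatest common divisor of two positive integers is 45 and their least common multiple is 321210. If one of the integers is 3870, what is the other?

3735

For two integers, gcd × lcm = product, so the other is (45 × 321210) / 3870 = 14454450 / 3870 = 3735.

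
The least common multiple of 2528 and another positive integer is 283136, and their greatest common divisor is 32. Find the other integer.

gcd × lcm = product of the two integers, so the other integer is (32 × 283136) / 2528 = 3584.

3584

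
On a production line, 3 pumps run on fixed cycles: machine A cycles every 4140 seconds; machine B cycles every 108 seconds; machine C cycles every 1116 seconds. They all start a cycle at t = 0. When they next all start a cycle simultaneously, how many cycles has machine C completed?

345 cycles

The first common completion time is the LCM of the periods.
4140 = 2^2 × 3^2 × 5 × 23
108 = 2^2 × 3^3
1116 = 2^2 × 3^2 × 31
LCM(4140, 108, 1116) = 2^2 × 3^3 × 5 × 23 × 31 = 385020.
Cycles for period 1116: 385020 / 1116 = 345.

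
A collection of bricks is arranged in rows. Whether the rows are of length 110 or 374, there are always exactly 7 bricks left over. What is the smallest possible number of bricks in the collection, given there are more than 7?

N − 7 must be a common multiple of 110 and 374.
110 = 2 × 5 × 11
374 = 2 × 11 × 17
LCM(110, 374) = 2 × 5 × 11 × 17 = 1870.
Smallest N > 7 is LCM + 7 = 1870 + 7 = 1877.

1877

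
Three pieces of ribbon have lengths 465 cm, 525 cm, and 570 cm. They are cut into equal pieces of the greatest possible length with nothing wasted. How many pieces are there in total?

Piece length = gcd(465, 525, 570).
465 = 3 × 5 × 31
525 = 3 × 5^2 × 7
570 = 2 × 3 × 5 × 19
gcd(465, 525, 570) = 3 × 5 = 15.
Total pieces = 465/15 + 525/15 + 570/15 = 31 + 35 + 38 = 104.

104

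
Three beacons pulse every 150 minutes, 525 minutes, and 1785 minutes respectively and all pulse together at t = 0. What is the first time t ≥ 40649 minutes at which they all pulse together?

Joint pulses occur at multiples of LCM(150, 525, 1785).
150 = 2 × 3 × 5^2
525 = 3 × 5^2 × 7
1785 = 3 × 5 × 7 × 17
LCM(150, 525, 1785) = 2 × 3 × 5^2 × 7 × 17 = 17850.
Smallest multiple of 17850 that is ≥ 40649: ⌈40649/17850⌉ × 17850 = 3 × 17850 = 53550.

53550 minutes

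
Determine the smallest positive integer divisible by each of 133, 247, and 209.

19019

133 = 7 × 19
247 = 13 × 19
209 = 11 × 19
LCM(133, 247, 209) = 7 × 11 × 13 × 19 = 19019.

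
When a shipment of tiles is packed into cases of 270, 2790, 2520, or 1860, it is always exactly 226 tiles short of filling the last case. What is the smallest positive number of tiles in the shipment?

Being 226 short of a full case of size k means N ≡ −226 (mod k), i.e. N + 226 is a multiple of each size.
270 = 2 × 3^3 × 5
2790 = 2 × 3^2 × 5 × 31
2520 = 2^3 × 3^2 × 5 × 7
1860 = 2^2 × 3 × 5 × 31
LCM(270, 2790, 2520, 1860) = 2^3 × 3^3 × 5 × 7 × 31 = 234360.
Smallest positive N is 234360 − 226 = 234134.

234134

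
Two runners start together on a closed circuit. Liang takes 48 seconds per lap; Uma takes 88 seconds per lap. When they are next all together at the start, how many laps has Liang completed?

11 laps

They are all back at their starting positions together after one LCM of the periods.
48 = 2^4 × 3
88 = 2^3 × 11
LCM(48, 88) = 2^4 × 3 × 11 = 528.
Laps for period 48: 528 / 48 = 11.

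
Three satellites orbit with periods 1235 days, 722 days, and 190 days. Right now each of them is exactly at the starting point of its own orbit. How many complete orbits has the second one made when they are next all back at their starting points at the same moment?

All finish a whole number of cycles simultaneously at t = LCM of the periods.
1235 = 5 × 13 × 19
722 = 2 × 19^2
190 = 2 × 5 × 19
LCM(1235, 722, 190) = 2 × 5 × 13 × 19^2 = 46930.
Orbits for period 722: 46930 / 722 = 65.

65 orbits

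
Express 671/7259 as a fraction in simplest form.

11/119

671 = 11 × 61
7259 = 7 × 17 × 61
gcd(671, 7259) = 61.
Divide numerator and denominator by 61: 671/7259 = 11/119.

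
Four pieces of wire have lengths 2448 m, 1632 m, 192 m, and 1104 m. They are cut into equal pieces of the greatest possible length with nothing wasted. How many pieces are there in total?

112

Piece length = gcd(2448, 1632, 192, 1104).
2448 = 2^4 × 3^2 × 17
1632 = 2^5 × 3 × 17
192 = 2^6 × 3
1104 = 2^4 × 3 × 23
gcd(2448, 1632, 192, 1104) = 2^4 × 3 = 48.
Total pieces = 2448/48 + 1632/48 + 192/48 + 1104/48 = 51 + 34 + 4 + 23 = 112.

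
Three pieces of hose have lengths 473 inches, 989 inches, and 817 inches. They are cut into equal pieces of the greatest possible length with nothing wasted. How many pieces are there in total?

53

Piece length = gcd(473, 989, 817).
473 = 11 × 43
989 = 23 × 43
817 = 19 × 43
gcd(473, 989, 817) = 43.
Total pieces = 473/43 + 989/43 + 817/43 = 11 + 23 + 19 = 53.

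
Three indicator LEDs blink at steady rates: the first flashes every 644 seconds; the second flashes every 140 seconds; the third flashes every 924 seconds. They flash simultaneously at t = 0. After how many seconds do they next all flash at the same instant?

They coincide at every common multiple of the periods; the first is the LCM.
644 = 2^2 × 7 × 23
140 = 2^2 × 5 × 7
924 = 2^2 × 3 × 7 × 11
LCM(644, 140, 924) = 2^2 × 3 × 5 × 7 × 11 × 23 = 106260.

106260 seconds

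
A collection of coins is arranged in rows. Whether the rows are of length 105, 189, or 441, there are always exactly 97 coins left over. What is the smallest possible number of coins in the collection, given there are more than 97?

N − 97 must be a common multiple of 105, 189, and 441.
105 = 3 × 5 × 7
189 = 3^3 × 7
441 = 3^2 × 7^2
LCM(105, 189, 441) = 3^3 × 5 × 7^2 = 6615.
Smallest N > 97 is LCM + 97 = 6615 + 97 = 6712.

6712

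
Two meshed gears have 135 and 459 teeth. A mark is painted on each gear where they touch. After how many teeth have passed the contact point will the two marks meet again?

2295 teeth

We need the least common multiple of the intervals.
135 = 3^3 × 5
459 = 3^3 × 17
LCM(135, 459) = 3^3 × 5 × 17 = 2295.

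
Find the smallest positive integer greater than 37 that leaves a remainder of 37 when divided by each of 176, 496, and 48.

N − 37 must be a common multiple of 176, 496, and 48.
176 = 2^4 × 11
496 = 2^4 × 31
48 = 2^4 × 3
LCM(176, 496, 48) = 2^4 × 3 × 11 × 31 = 16368.
Smallest N > 37 is LCM + 37 = 16368 + 37 = 16405.

16405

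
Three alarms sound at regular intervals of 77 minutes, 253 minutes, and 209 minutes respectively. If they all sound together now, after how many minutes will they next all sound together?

They coincide at every common multiple of the periods; the first is the LCM.
77 = 7 × 11
253 = 11 × 23
209 = 11 × 19
LCM(77, 253, 209) = 7 × 11 × 19 × 23 = 33649.

33649 minutes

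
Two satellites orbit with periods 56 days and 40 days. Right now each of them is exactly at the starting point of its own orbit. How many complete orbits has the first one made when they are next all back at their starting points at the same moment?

The first common completion time is the LCM of the periods.
56 = 2^3 × 7
40 = 2^3 × 5
LCM(56, 40) = 2^3 × 5 × 7 = 280.
Orbits for period 56: 280 / 56 = 5.

5 orbits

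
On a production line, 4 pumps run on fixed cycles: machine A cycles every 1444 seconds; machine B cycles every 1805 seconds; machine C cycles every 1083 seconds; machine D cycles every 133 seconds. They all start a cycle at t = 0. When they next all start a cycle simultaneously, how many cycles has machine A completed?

They are all back at their starting positions together after one LCM of the periods.
1444 = 2^2 × 19^2
1805 = 5 × 19^2
1083 = 3 × 19^2
133 = 7 × 19
LCM(1444, 1805, 1083, 133) = 2^2 × 3 × 5 × 7 × 19^2 = 151620.
Cycles for period 1444: 151620 / 1444 = 105.

105 cycles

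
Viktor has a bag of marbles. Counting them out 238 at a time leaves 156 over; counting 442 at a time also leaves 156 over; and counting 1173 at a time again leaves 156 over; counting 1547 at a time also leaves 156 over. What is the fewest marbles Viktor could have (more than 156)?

N − 156 must be a common multiple of 238, 442, 1173, and 1547.
238 = 2 × 7 × 17
442 = 2 × 13 × 17
1173 = 3 × 17 × 23
1547 = 7 × 13 × 17
LCM(238, 442, 1173, 1547) = 2 × 3 × 7 × 13 × 17 × 23 = 213486.
Smallest N > 156 is LCM + 156 = 213486 + 156 = 213642.

213642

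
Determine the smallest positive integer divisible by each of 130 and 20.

260

130 = 2 × 5 × 13
20 = 2^2 × 5
LCM(130, 20) = 2^2 × 5 × 13 = 260.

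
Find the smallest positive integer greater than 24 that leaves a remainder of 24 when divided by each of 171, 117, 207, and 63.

357927

N − 24 must be a common multiple of 171, 117, 207, and 63.
171 = 3^2 × 19
117 = 3^2 × 13
207 = 3^2 × 23
63 = 3^2 × 7
LCM(171, 117, 207, 63) = 3^2 × 7 × 13 × 19 × 23 = 357903.
Smallest N > 24 is LCM + 24 = 357903 + 24 = 357927.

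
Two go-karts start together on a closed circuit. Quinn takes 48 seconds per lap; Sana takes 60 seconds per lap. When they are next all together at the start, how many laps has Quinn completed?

5 laps

The first common completion time is the LCM of the periods.
48 = 2^4 × 3
60 = 2^2 × 3 × 5
LCM(48, 60) = 2^4 × 3 × 5 = 240.
Laps for period 48: 240 / 48 = 5.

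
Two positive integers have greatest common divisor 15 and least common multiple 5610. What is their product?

For any two positive integers, gcd × lcm = product = 15 × 5610 = 84150.

84150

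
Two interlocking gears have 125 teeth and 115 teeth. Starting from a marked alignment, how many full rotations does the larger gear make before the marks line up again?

They are all back at their starting positions together after one LCM of the periods.
125 = 5^3
115 = 5 × 23
LCM(125, 115) = 5^3 × 23 = 2875.
Rotations for period 125: 2875 / 125 = 23.

23 rotations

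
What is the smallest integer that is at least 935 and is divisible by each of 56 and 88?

1232

The integer must be a common multiple of 56 and 88, so a multiple of their LCM.
56 = 2^3 × 7
88 = 2^3 × 11
LCM(56, 88) = 2^3 × 7 × 11 = 616.
Smallest multiple of 616 that is ≥ 935: ⌈935/616⌉ × 616 = 2 × 616 = 1232.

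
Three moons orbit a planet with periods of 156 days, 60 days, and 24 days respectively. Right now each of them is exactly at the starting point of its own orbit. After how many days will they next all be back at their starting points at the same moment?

The first simultaneous occurrence is after LCM of the individual periods.
156 = 2^2 × 3 × 13
60 = 2^2 × 3 × 5
24 = 2^3 × 3
LCM(156, 60, 24) = 2^3 × 3 × 5 × 13 = 1560.

1560 days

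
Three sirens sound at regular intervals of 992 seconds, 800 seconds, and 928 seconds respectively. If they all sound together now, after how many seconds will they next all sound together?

They coincide at every common multiple of the periods; the first is the LCM.
992 = 2^5 × 31
800 = 2^5 × 5^2
928 = 2^5 × 29
LCM(992, 800, 928) = 2^5 × 5^2 × 29 × 31 = 719200.

719200 seconds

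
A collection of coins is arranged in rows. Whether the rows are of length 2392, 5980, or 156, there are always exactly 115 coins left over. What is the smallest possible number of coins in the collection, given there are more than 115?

35995

N − 115 must be a common multiple of 2392, 5980, and 156.
2392 = 2^3 × 13 × 23
5980 = 2^2 × 5 × 13 × 23
156 = 2^2 × 3 × 13
LCM(2392, 5980, 156) = 2^3 × 3 × 5 × 13 × 23 = 35880.
Smallest N > 115 is LCM + 115 = 35880 + 115 = 35995.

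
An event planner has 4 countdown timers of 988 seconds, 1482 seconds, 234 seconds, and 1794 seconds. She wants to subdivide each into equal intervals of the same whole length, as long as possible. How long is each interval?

The interval must divide each timer length; the longest such is the gcd.
988 = 2^2 × 13 × 19
1482 = 2 × 3 × 13 × 19
234 = 2 × 3^2 × 13
1794 = 2 × 3 × 13 × 23
gcd(988, 1482, 234, 1794) = 2 × 13 = 26.

26 seconds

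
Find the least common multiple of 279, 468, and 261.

420732

279 = 3^2 × 31
468 = 2^2 × 3^2 × 13
261 = 3^2 × 29
LCM(279, 468, 261) = 2^2 × 3^2 × 13 × 29 × 31 = 420732.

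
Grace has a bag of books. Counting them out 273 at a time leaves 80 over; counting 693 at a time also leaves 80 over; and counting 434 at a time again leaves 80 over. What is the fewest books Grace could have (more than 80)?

558638

N − 80 must be a common multiple of 273, 693, and 434.
273 = 3 × 7 × 13
693 = 3^2 × 7 × 11
434 = 2 × 7 × 31
LCM(273, 693, 434) = 2 × 3^2 × 7 × 11 × 13 × 31 = 558558.
Smallest N > 80 is LCM + 80 = 558558 + 80 = 558638.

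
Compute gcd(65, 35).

5

65 = 5 × 13
35 = 5 × 7
gcd(65, 35) = 5.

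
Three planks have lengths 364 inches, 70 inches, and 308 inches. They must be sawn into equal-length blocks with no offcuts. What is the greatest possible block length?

The block length must divide every plank, so the greatest is gcd(364, 70, 308).
364 = 2^2 × 7 × 13
70 = 2 × 5 × 7
308 = 2^2 × 7 × 11
gcd(364, 70, 308) = 2 × 7 = 14.

14 inches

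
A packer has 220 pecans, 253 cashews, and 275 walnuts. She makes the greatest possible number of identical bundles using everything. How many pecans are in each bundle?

20

Number of bundles = gcd(220, 253, 275).
220 = 2^2 × 5 × 11
253 = 11 × 23
275 = 5^2 × 11
gcd(220, 253, 275) = 11.
pecans per bundle = 220 / 11 = 20.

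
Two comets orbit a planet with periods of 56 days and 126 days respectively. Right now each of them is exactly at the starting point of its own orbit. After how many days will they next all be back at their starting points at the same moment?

504 days

The first simultaneous occurrence is after LCM of the individual periods.
56 = 2^3 × 7
126 = 2 × 3^2 × 7
LCM(56, 126) = 2^3 × 3^2 × 7 = 504.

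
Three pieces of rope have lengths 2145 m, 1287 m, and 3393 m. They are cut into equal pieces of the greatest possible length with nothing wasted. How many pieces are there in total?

175

Piece length = gcd(2145, 1287, 3393).
2145 = 3 × 5 × 11 × 13
1287 = 3^2 × 11 × 13
3393 = 3^2 × 13 × 29
gcd(2145, 1287, 3393) = 3 × 13 = 39.
Total pieces = 2145/39 + 1287/39 + 3393/39 = 55 + 33 + 87 = 175.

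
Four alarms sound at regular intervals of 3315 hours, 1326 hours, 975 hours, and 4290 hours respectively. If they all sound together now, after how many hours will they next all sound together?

364650 hours

We need the least common multiple of the intervals.
3315 = 3 × 5 × 13 × 17
1326 = 2 × 3 × 13 × 17
975 = 3 × 5^2 × 13
4290 = 2 × 3 × 5 × 11 × 13
LCM(3315, 1326, 975, 4290) = 2 × 3 × 5^2 × 11 × 13 × 17 = 364650.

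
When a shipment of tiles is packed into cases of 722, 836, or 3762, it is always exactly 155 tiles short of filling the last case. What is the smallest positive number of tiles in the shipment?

Being 155 short of a full case of size k means N ≡ −155 (mod k), i.e. N + 155 is a multiple of each size.
722 = 2 × 19^2
836 = 2^2 × 11 × 19
3762 = 2 × 3^2 × 11 × 19
LCM(722, 836, 3762) = 2^2 × 3^2 × 11 × 19^2 = 142956.
Smallest positive N is 142956 − 155 = 142801.

142801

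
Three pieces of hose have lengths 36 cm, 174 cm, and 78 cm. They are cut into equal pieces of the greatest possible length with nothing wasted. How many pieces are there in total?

Piece length = gcd(36, 174, 78).
36 = 2^2 × 3^2
174 = 2 × 3 × 29
78 = 2 × 3 × 13
gcd(36, 174, 78) = 2 × 3 = 6.
Total pieces = 36/6 + 174/6 + 78/6 = 6 + 29 + 13 = 48.

48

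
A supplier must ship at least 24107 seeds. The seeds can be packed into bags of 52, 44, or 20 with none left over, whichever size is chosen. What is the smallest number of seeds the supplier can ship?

25740

The number of seeds must be a common multiple of 52, 44, and 20, so a multiple of their LCM.
52 = 2^2 × 13
44 = 2^2 × 11
20 = 2^2 × 5
LCM(52, 44, 20) = 2^2 × 5 × 11 × 13 = 2860.
Smallest multiple of 2860 that is ≥ 24107: ⌈24107/2860⌉ × 2860 = 9 × 2860 = 25740.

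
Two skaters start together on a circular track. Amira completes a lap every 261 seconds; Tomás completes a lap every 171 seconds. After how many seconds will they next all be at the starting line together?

The first simultaneous occurrence is after LCM of the individual periods.
261 = 3^2 × 29
171 = 3^2 × 19
LCM(261, 171) = 3^2 × 19 × 29 = 4959.

4959 seconds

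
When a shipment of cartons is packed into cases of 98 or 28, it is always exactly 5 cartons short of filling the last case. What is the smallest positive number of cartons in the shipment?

Being 5 short of a full case of size k means N ≡ −5 (mod k), i.e. N + 5 is a multiple of each size.
98 = 2 × 7^2
28 = 2^2 × 7
LCM(98, 28) = 2^2 × 7^2 = 196.
Smallest positive N is 196 − 5 = 191.

191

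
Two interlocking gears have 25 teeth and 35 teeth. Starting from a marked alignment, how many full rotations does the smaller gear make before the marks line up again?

7 rotations

All finish a whole number of cycles simultaneously at t = LCM of the periods.
25 = 5^2
35 = 5 × 7
LCM(25, 35) = 5^2 × 7 = 175.
Rotations for period 25: 175 / 25 = 7.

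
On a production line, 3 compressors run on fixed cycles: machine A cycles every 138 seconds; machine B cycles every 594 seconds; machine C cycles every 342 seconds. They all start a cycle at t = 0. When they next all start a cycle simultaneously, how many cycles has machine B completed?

437 cycles

All finish a whole number of cycles simultaneously at t = LCM of the periods.
138 = 2 × 3 × 23
594 = 2 × 3^3 × 11
342 = 2 × 3^2 × 19
LCM(138, 594, 342) = 2 × 3^3 × 11 × 19 × 23 = 259578.
Cycles for period 594: 259578 / 594 = 437.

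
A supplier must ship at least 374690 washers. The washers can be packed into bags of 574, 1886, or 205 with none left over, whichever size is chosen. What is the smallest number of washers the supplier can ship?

The number of washers must be a common multiple of 574, 1886, and 205, so a multiple of their LCM.
574 = 2 × 7 × 41
1886 = 2 × 23 × 41
205 = 5 × 41
LCM(574, 1886, 205) = 2 × 5 × 7 × 23 × 41 = 66010.
Smallest multiple of 66010 that is ≥ 374690: ⌈374690/66010⌉ × 66010 = 6 × 66010 = 396060.

396060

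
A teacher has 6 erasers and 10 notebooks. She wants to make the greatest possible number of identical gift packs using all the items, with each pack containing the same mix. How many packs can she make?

2 packs

The pack count must divide each quantity, so the greatest is gcd(6, 10).
6 = 2 × 3
10 = 2 × 5
gcd(6, 10) = 2.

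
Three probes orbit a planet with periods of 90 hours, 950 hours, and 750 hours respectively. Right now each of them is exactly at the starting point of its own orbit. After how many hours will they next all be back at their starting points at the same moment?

42750 hours

The first simultaneous occurrence is after LCM of the individual periods.
90 = 2 × 3^2 × 5
950 = 2 × 5^2 × 19
750 = 2 × 3 × 5^3
LCM(90, 950, 750) = 2 × 3^2 × 5^3 × 19 = 42750.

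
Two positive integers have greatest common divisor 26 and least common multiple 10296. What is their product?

267696

For any two positive integers, gcd × lcm = product = 26 × 10296 = 267696.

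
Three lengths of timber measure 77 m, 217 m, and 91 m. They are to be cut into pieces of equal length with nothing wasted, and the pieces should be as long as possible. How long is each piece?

Each piece length must divide every original length, so the longest possible is gcd(77, 217, 91).
77 = 7 × 11
217 = 7 × 31
91 = 7 × 13
gcd(77, 217, 91) = 7.

7 m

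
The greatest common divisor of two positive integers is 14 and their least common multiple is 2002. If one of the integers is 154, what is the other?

For two integers, gcd × lcm = product, so the other is (14 × 2002) / 154 = 28028 / 154 = 182.

182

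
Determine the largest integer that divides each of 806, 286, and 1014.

26

806 = 2 × 13 × 31
286 = 2 × 11 × 13
1014 = 2 × 3 × 13^2
gcd(806, 286, 1014) = 2 × 13 = 26.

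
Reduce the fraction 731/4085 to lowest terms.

17/95

731 = 17 × 43
4085 = 5 × 19 × 43
gcd(731, 4085) = 43.
Divide numerator and denominator by 43: 731/4085 = 17/95.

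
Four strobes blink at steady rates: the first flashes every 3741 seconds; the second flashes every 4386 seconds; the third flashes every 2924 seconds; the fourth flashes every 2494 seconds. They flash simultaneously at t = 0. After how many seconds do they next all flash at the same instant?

They coincide at every common multiple of the periods; the first is the LCM.
3741 = 3 × 29 × 43
4386 = 2 × 3 × 17 × 43
2924 = 2^2 × 17 × 43
2494 = 2 × 29 × 43
LCM(3741, 4386, 2924, 2494) = 2^2 × 3 × 17 × 29 × 43 = 254388.

254388 seconds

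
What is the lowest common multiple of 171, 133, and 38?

2394

171 = 3^2 × 19
133 = 7 × 19
38 = 2 × 19
LCM(171, 133, 38) = 2 × 3^2 × 7 × 19 = 2394.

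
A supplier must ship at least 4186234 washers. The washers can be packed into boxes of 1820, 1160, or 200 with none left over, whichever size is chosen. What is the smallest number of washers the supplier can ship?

The number of washers must be a common multiple of 1820, 1160, and 200, so a multiple of their LCM.
1820 = 2^2 × 5 × 7 × 13
1160 = 2^3 × 5 × 29
200 = 2^3 × 5^2
LCM(1820, 1160, 200) = 2^3 × 5^2 × 7 × 13 × 29 = 527800.
Smallest multiple of 527800 that is ≥ 4186234: ⌈4186234/527800⌉ × 527800 = 8 × 527800 = 4222400.

4222400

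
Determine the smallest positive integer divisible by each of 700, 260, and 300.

700 = 2^2 × 5^2 × 7
260 = 2^2 × 5 × 13
300 = 2^2 × 3 × 5^2
LCM(700, 260, 300) = 2^2 × 3 × 5^2 × 7 × 13 = 27300.

27300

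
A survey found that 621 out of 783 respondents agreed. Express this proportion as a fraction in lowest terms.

23/29

621 = 3^3 × 23
783 = 3^3 × 29
gcd(621, 783) = 3^3 = 27.
Divide numerator and denominator by 27: 621/783 = 23/29.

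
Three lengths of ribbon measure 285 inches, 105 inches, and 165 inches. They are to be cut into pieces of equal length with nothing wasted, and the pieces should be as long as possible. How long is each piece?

15 inches

Each piece length must divide every original length, so the longest possible is gcd(285, 105, 165).
285 = 3 × 5 × 19
105 = 3 × 5 × 7
165 = 3 × 5 × 11
gcd(285, 105, 165) = 3 × 5 = 15.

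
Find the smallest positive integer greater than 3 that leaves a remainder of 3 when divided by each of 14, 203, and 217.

12589

N − 3 must be a common multiple of 14, 203, and 217.
14 = 2 × 7
203 = 7 × 29
217 = 7 × 31
LCM(14, 203, 217) = 2 × 7 × 29 × 31 = 12586.
Smallest N > 3 is LCM + 3 = 12586 + 3 = 12589.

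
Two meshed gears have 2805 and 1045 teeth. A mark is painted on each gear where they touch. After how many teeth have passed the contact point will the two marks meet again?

53295 teeth

They coincide at every common multiple of the periods; the first is the LCM.
2805 = 3 × 5 × 11 × 17
1045 = 5 × 11 × 19
LCM(2805, 1045) = 3 × 5 × 11 × 17 × 19 = 53295.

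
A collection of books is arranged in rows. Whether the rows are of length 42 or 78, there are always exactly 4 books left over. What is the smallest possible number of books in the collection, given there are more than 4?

550

N − 4 must be a common multiple of 42 and 78.
42 = 2 × 3 × 7
78 = 2 × 3 × 13
LCM(42, 78) = 2 × 3 × 7 × 13 = 546.
Smallest N > 4 is LCM + 4 = 546 + 4 = 550.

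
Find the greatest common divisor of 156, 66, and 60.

156 = 2^2 × 3 × 13
66 = 2 × 3 × 11
60 = 2^2 × 3 × 5
gcd(156, 66, 60) = 2 × 3 = 6.

6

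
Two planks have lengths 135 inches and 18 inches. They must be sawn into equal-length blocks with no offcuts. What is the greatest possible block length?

By the Euclidean algorithm:
135 = 7 × 18 + 9
18 = 2 × 9 + 0
gcd(135, 18) = 9.

9 inches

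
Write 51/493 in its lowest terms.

3/29

51 = 3 × 17
493 = 17 × 29
gcd(51, 493) = 17.
Divide numerator and denominator by 17: 51/493 = 3/29.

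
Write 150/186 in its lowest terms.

150 = 2 × 3 × 5^2
186 = 2 × 3 × 31
gcd(150, 186) = 2 × 3 = 6.
Divide numerator and denominator by 6: 150/186 = 25/31.

25/31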